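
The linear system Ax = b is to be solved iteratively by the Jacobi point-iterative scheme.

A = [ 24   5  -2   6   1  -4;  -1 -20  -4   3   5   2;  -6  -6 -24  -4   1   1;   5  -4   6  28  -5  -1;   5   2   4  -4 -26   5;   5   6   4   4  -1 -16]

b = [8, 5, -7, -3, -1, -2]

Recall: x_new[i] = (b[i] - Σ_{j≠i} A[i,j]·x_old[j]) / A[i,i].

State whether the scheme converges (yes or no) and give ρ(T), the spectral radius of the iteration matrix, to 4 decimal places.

yes, ρ = 0.5310

Split A = D + L + U, D = diag(24, -20, -24, 28, -26, -16).
T_J = -D⁻¹(L+U): T[3,5] = -(-1)/(28) = +0.0357; T[3,3] = 0.
  T[0,:] = [+0.0000 -0.2083 +0.0833 -0.2500 -0.0417 +0.1667]
  T[1,:] = [-0.0500 +0.0000 -0.2000 +0.1500 +0.2500 +0.1000]
  T[2,:] = [-0.2500 -0.2500 +0.0000 -0.1667 +0.0417 +0.0417]
  T[3,:] = [-0.1786 +0.1429 -0.2143 +0.0000 +0.1786 +0.0357]
  T[4,:] = [+0.1923 +0.0769 +0.1538 -0.1538 +0.0000 +0.1923]
  T[5,:] = [+0.3125 +0.3750 +0.2500 +0.2500 -0.0625 +0.0000]
|eigenvalues of T|: 0.5310, 0.3025, 0.3025, 0.2012, 0.1141, 0.0710.
spectral radius ρ = 0.5310; 0.5310 < 1, so it converges for any x₀.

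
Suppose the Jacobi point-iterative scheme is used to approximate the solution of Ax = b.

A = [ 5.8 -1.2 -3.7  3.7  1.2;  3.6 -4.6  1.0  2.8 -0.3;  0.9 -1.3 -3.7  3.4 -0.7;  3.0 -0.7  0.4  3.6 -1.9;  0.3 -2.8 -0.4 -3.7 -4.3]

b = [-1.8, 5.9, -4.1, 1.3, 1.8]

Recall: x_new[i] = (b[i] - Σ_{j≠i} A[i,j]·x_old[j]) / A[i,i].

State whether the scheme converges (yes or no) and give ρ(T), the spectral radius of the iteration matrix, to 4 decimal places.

no, ρ = 1.2460

Let D = diag(5.8, -4.6, -3.7, 3.6, -4.3); L, U the strict triangles.
T_J = -D⁻¹(L+U): T[2,3] = -(3.4)/(-3.7) = +0.9189; T[2,2] = 0.
  T[0,:] = [+0.0000  +0.2069  +0.6379  -0.6379  -0.2069]
  T[1,:] = [+0.7826  +0.0000  +0.2174  +0.6087  -0.0652]
  T[2,:] = [+0.2432  -0.3514  +0.0000  +0.9189  -0.1892]
  T[3,:] = [-0.8333  +0.1944  -0.1111  +0.0000  +0.5278]
  T[4,:] = [+0.0698  -0.6512  -0.0930  -0.8605  +0.0000]
moduli |λ_i(T)| = 1.2460, 0.8659, 0.8659, 0.4735, 0.4735.
ρ = 1.2460; 1.2460 > 1, so it fails to converge.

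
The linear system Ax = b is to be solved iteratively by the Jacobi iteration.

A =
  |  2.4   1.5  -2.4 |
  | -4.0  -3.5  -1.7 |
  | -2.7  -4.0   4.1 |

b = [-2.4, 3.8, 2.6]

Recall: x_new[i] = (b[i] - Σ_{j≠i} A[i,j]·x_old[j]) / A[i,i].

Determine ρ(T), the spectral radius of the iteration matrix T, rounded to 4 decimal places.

1.2721

Split A = D + L + U, D = diag(2.4, -3.5, 4.1).
T_J = -D⁻¹(L+U): T[2,0] = -(-2.7)/(4.1) = +0.6585; T[2,2] = 0.
  T[0,:] = [+0.0000 -0.6250 +1.0000]
  T[1,:] = [-1.1429 +0.0000 -0.4857]
  T[2,:] = [+0.6585 +0.9756 +0.0000]
|roots of det(T-λI)|: 1.2721, 0.8481, 0.8481.
ρ = 1.2721; 1.2721 > 1 ⇒ diverges.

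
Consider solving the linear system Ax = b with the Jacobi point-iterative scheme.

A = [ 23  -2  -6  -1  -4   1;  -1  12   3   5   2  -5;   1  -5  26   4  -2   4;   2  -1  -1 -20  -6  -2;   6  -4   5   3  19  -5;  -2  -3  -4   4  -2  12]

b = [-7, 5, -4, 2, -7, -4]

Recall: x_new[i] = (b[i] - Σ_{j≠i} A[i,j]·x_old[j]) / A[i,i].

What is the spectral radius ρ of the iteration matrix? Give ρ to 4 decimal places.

0.6012

Split A = D + L + U, D = diag(23, 12, 26, -20, 19, 12).
Jacobi T = -D⁻¹(L+U): T[1,2] = -(3)/(12) = -0.2500; T[1,1] = 0.
  T[0,:] = [+0.0000  +0.0870  +0.2609  +0.0435  +0.1739  -0.0435]
  T[1,:] = [+0.0833  +0.0000  -0.2500  -0.4167  -0.1667  +0.4167]
  T[2,:] = [-0.0385  +0.1923  +0.0000  -0.1538  +0.0769  -0.1538]
  T[3,:] = [+0.1000  -0.0500  -0.0500  +0.0000  -0.3000  -0.1000]
  T[4,:] = [-0.3158  +0.2105  -0.2632  -0.1579  +0.0000  +0.2632]
  T[5,:] = [+0.1667  +0.2500  +0.3333  -0.3333  +0.1667  +0.0000]
moduli |λ_i(T)| = 0.6012, 0.4428, 0.4428, 0.1946, 0.1946, 0.0090.
spectral radius ρ = 0.6012; 0.6012 < 1: convergent.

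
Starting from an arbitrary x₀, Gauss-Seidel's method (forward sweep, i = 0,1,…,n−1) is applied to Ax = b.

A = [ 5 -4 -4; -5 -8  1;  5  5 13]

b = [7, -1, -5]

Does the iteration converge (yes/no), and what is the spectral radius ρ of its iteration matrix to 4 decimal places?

Write A = D+L+U with D = diag(5, -8, 13).
T_GS = -(D+L)⁻¹U: row 0 first, T[0,2] = -(-4)/(5) = +0.8000; later rows by forward substitution.
  T[0,:] = [+0.0000, +0.8000, +0.8000]
  T[1,:] = [+0.0000, -0.5000, -0.3750]
  T[2,:] = [+0.0000, -0.1154, -0.1635]
|eigenvalues of T|: 0.5993, 0.0642, 0.0000.
ρ(T) = max|λ| = 0.5993; 0.5993 < 1, so it converges for any x₀.

yes, ρ = 0.5993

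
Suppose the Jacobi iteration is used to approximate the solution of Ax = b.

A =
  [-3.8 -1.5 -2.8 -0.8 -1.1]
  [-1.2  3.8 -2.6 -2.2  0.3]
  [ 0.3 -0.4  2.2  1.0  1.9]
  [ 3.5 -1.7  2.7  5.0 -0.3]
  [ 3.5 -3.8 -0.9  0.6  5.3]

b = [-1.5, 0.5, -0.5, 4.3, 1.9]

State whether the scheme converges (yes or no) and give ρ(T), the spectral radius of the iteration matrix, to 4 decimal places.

Let D = diag(-3.8, 3.8, 2.2, 5, 5.3); L, U the strict triangles.
Jacobi: T = -D⁻¹(L+U), T[4,1] = -(-3.8)/(5.3) = +0.7170; T[4,4] = 0.
  T[0,:] = [+0.0000  -0.3947  -0.7368  -0.2105  -0.2895]
  T[1,:] = [+0.3158  +0.0000  +0.6842  +0.5789  -0.0789]
  T[2,:] = [-0.1364  +0.1818  +0.0000  -0.4545  -0.8636]
  T[3,:] = [-0.7000  +0.3400  -0.5400  +0.0000  +0.0600]
  T[4,:] = [-0.6604  +0.7170  +0.1698  -0.1132  +0.0000]
|eigenvalues of T|: 1.3378, 0.8960, 0.8960, 0.3193, 0.0092.
ρ(T) = max|λ| = 1.3378; 1.3378 > 1, so it fails to converge.

no, ρ = 1.3378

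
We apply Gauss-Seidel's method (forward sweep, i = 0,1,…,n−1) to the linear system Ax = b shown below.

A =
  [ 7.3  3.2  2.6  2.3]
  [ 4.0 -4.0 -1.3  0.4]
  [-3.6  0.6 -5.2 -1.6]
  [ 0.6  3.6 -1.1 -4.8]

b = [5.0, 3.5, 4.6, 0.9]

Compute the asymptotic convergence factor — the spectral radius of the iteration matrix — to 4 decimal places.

0.5008

Write A = D+L+U with D = diag(7.3, -4, -5.2, -4.8).
GS T = -(D+L)⁻¹U: row 0 first, T[0,3] = -(2.3)/(7.3) = -0.3151; later rows by forward substitution.
  T[0,:] = [+0.0000  -0.4384  -0.3562  -0.3151]
  T[1,:] = [+0.0000  -0.4384  -0.6812  -0.2151]
  T[2,:] = [+0.0000  +0.2529  +0.1680  -0.1144]
  T[3,:] = [+0.0000  -0.4415  -0.5939  -0.1745]
|λ(T)| sorted: 0.5008, 0.1046, 0.1046, 0.0000.
ρ = 0.5008; 0.5008 < 1: convergent.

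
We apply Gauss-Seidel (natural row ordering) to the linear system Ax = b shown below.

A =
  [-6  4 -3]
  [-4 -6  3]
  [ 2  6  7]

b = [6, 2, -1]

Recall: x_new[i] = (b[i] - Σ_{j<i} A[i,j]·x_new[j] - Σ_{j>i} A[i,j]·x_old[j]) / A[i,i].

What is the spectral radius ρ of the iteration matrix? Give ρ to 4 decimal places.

Diagonal D = diag(-6, -6, 7); L, U strict lower/upper.
Gauss-Seidel: T = -(D+L)⁻¹U, row 0 first, T[0,2] = -(-3)/(-6) = -0.5000; later rows by forward substitution.
  T[0,:] = [+0.0000, +0.6667, -0.5000]
  T[1,:] = [+0.0000, -0.4444, +0.8333]
  T[2,:] = [+0.0000, +0.1905, -0.5714]
|roots of det(T-λI)|: 0.9114, 0.1045, 0.0000.
ρ = 0.9114; 0.9114 < 1, so it converges for any x₀.

0.9114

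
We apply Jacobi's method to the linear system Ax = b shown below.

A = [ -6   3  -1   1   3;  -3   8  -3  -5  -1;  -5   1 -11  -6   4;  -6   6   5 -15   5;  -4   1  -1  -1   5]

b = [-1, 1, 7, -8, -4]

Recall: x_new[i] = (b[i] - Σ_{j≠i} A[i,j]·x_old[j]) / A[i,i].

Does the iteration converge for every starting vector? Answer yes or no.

no

Let D = diag(-6, 8, -11, -15, 5); L, U the strict triangles.
Jacobi: T = -D⁻¹(L+U), T[2,3] = -(-6)/(-11) = -0.5455; T[2,2] = 0.
  T[0,:] = [+0.0000, +0.5000, -0.1667, +0.1667, +0.5000]
  T[1,:] = [+0.3750, +0.0000, +0.3750, +0.6250, +0.1250]
  T[2,:] = [-0.4545, +0.0909, +0.0000, -0.5455, +0.3636]
  T[3,:] = [-0.4000, +0.4000, +0.3333, +0.0000, +0.3333]
  T[4,:] = [+0.8000, -0.2000, +0.2000, +0.2000, +0.0000]
moduli |λ_i(T)| = 1.1490, 0.7745, 0.5473, 0.5473, 0.1559.
spectral radius ρ = 1.1490; 1.1490 > 1: divergent.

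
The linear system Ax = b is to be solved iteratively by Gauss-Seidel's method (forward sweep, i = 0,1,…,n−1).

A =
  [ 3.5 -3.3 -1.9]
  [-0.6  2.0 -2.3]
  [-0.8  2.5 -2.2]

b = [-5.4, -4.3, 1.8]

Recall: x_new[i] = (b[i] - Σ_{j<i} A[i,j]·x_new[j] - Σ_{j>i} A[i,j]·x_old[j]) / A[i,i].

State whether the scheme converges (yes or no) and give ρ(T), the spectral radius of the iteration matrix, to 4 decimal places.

A = D + L + U where D = diag(3.5, 2, -2.2).
Gauss-Seidel: T = -(D+L)⁻¹U, row 0 first, T[0,1] = -(-3.3)/(3.5) = +0.9429; later rows by forward substitution.
  T[0,:] = [+0.0000, +0.9429, +0.5429]
  T[1,:] = [+0.0000, +0.2829, +1.3129]
  T[2,:] = [+0.0000, -0.0214, +1.2945]
eigenvalue magnitudes: 1.2659, 0.3115, 0.0000.
ρ = 1.2659; 1.2659 > 1: divergent.

no, ρ = 1.2659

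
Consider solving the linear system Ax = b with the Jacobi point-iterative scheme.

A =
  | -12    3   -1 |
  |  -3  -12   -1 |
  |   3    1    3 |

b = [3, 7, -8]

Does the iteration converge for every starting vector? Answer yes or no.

yes

Split A = D + L + U, D = diag(-12, -12, 3).
Jacobi: T = -D⁻¹(L+U), T[1,2] = -(-1)/(-12) = -0.0833; T[1,1] = 0.
  T[0,:] = [+0.0000, +0.2500, -0.0833]
  T[1,:] = [-0.2500, +0.0000, -0.0833]
  T[2,:] = [-1.0000, -0.3333, +0.0000]
|eigenvalues of T|: 0.3065, 0.2129, 0.2129.
ρ(T) = max|λ| = 0.3065; 0.3065 < 1: convergent.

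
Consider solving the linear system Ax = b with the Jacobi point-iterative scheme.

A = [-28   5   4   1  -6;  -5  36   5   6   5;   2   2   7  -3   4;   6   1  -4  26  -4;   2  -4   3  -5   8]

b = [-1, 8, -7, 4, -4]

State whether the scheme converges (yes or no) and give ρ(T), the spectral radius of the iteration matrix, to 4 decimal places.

yes, ρ = 0.6582

Let D = diag(-28, 36, 7, 26, 8); L, U the strict triangles.
Jacobi: T = -D⁻¹(L+U), T[2,4] = -(4)/(7) = -0.5714; T[2,2] = 0.
  T[0,:] = [+0.0000  +0.1786  +0.1429  +0.0357  -0.2143]
  T[1,:] = [+0.1389  +0.0000  -0.1389  -0.1667  -0.1389]
  T[2,:] = [-0.2857  -0.2857  +0.0000  +0.4286  -0.5714]
  T[3,:] = [-0.2308  -0.0385  +0.1538  +0.0000  +0.1538]
  T[4,:] = [-0.2500  +0.5000  -0.3750  +0.6250  +0.0000]
|roots of det(T-λI)|: 0.6582, 0.4897, 0.4897, 0.2404, 0.2404.
ρ = 0.6582; 0.6582 < 1, so it converges for any x₀.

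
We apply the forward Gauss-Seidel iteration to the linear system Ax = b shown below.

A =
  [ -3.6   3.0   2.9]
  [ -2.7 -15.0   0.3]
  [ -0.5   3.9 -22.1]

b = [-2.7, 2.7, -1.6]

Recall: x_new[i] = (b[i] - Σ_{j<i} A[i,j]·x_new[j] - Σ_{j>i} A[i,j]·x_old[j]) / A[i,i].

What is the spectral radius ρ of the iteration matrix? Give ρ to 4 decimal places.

0.1883

Write A = D+L+U with D = diag(-3.6, -15, -22.1).
Gauss-Seidel: T = -(D+L)⁻¹U, row 0 first, T[0,1] = -(3)/(-3.6) = +0.8333; later rows by forward substitution.
  T[0,:] = [+0.0000, +0.8333, +0.8056]
  T[1,:] = [+0.0000, -0.1500, -0.1250]
  T[2,:] = [+0.0000, -0.0453, -0.0403]
eigenvalue magnitudes: 0.1883, 0.0020, 0.0000.
ρ(T) = max|λ| = 0.1883; 0.1883 < 1: convergent.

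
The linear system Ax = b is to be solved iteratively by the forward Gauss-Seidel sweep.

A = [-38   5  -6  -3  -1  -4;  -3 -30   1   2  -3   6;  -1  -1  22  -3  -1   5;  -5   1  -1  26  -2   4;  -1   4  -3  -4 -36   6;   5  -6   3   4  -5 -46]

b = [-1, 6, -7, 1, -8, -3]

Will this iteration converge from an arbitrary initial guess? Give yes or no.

yes

Let D = diag(-38, -30, 22, 26, -36, -46); L, U the strict triangles.
GS T = -(D+L)⁻¹U: row 0 first, T[0,5] = -(-4)/(-38) = -0.1053; later rows by forward substitution.
  T[0,:] = [+0.0000, +0.1316, -0.1579, -0.0789, -0.0263, -0.1053]
  T[1,:] = [+0.0000, -0.0132, +0.0491, +0.0746, -0.0974, +0.2105]
  T[2,:] = [+0.0000, +0.0054, -0.0049, +0.1362, +0.0398, -0.2225]
  T[3,:] = [+0.0000, +0.0260, -0.0324, -0.0128, +0.0771, -0.1907]
  T[4,:] = [+0.0000, -0.0085, +0.0139, +0.0006, -0.0220, +0.2327]
  T[5,:] = [+0.0000, +0.0196, -0.0282, -0.0106, +0.0215, -0.0953]
|roots of det(T-λI)|: 0.2025, 0.0558, 0.0558, 0.0472, 0.0280, 0.0000.
ρ = 0.2025; 0.2025 < 1, so it converges for any x₀.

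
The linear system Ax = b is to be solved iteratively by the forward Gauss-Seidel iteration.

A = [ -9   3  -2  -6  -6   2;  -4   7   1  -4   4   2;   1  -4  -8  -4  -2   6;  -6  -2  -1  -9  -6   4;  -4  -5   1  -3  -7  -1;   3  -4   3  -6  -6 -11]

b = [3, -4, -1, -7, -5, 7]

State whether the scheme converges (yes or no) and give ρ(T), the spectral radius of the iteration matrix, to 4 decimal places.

no, ρ = 1.2738

Write A = D+L+U with D = diag(-9, 7, -8, -9, -7, -11).
T_GS = -(D+L)⁻¹U: row 0 first, T[0,3] = -(-6)/(-9) = -0.6667; later rows by forward substitution.
  T[0,:] = [+0.0000 +0.3333 -0.2222 -0.6667 -0.6667 +0.2222]
  T[1,:] = [+0.0000 +0.1905 -0.2698 +0.1905 -0.9524 -0.1587]
  T[2,:] = [+0.0000 -0.0536 +0.1071 -0.6786 +0.1429 +0.8571]
  T[3,:] = [+0.0000 -0.2586 +0.1962 +0.4775 -0.0265 +0.2363]
  T[4,:] = [+0.0000 -0.2234 +0.2509 -0.0567 +1.0930 -0.1353]
  T[5,:] = [+0.0000 +0.2699 -0.1772 -0.6657 -0.3783 +0.2970]
eigenvalue magnitudes: 1.2738, 0.8379, 0.8379, 0.0409, 0.0169, 0.0000.
spectral radius ρ = 1.2738; 1.2738 > 1 ⇒ diverges.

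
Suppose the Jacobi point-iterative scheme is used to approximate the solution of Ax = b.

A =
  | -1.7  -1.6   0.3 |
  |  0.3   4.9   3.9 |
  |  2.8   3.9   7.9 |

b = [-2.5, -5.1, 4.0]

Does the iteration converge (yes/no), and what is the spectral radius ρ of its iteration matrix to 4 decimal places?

Let D = diag(-1.7, 4.9, 7.9); L, U the strict triangles.
Jacobi: T = -D⁻¹(L+U), T[2,1] = -(3.9)/(7.9) = -0.4937; T[2,2] = 0.
  T[0,:] = [+0.0000 -0.9412 +0.1765]
  T[1,:] = [-0.0612 +0.0000 -0.7959]
  T[2,:] = [-0.3544 -0.4937 +0.0000]
|roots of det(T-λI)|: 0.8362, 0.5578, 0.5578.
spectral radius ρ = 0.8362; 0.8362 < 1: convergent.

yes, ρ = 0.8362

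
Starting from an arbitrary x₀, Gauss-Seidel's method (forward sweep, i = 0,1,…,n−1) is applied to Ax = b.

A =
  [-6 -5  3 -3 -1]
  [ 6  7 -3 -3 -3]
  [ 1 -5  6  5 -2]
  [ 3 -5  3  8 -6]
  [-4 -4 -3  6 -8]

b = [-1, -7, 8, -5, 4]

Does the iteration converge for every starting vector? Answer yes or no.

no

Write A = D+L+U with D = diag(-6, 7, 6, 8, -8).
T_GS = -(D+L)⁻¹U: row 0 first, T[0,3] = -(-3)/(-6) = -0.5000; later rows by forward substitution.
  T[0,:] = [+0.0000 -0.8333 +0.5000 -0.5000 -0.1667]
  T[1,:] = [+0.0000 +0.7143 +0.0000 +0.8571 +0.5714]
  T[2,:] = [+0.0000 +0.7341 -0.0833 -0.0357 +0.8373]
  T[3,:] = [+0.0000 +0.4836 -0.1562 +0.7366 +0.8557]
  T[4,:] = [+0.0000 +0.1469 -0.3359 +0.3873 +0.1254]
|λ(T)| sorted: 1.4723, 0.4365, 0.4167, 0.4167, 0.0000.
ρ = 1.4723; 1.4723 > 1: divergent.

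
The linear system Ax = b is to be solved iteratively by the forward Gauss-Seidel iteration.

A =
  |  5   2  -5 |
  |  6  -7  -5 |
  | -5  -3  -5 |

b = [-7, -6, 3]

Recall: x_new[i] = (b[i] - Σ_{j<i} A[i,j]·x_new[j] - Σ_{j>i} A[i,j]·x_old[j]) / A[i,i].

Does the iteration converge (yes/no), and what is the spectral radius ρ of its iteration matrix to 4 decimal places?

no, ρ = 1.1881

Diagonal D = diag(5, -7, -5); L, U strict lower/upper.
GS T = -(D+L)⁻¹U: row 0 first, T[0,1] = -(2)/(5) = -0.4000; later rows by forward substitution.
  T[0,:] = [+0.0000  -0.4000  +1.0000]
  T[1,:] = [+0.0000  -0.3429  +0.1429]
  T[2,:] = [+0.0000  +0.6057  -1.0857]
|eigenvalues of T|: 1.1881, 0.2405, 0.0000.
ρ(T) = max|λ| = 1.1881; 1.1881 > 1: divergent.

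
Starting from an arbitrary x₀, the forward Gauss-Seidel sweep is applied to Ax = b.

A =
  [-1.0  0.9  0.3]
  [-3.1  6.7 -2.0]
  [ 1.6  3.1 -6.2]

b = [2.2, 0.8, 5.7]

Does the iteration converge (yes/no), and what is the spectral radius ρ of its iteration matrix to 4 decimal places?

yes, ρ = 0.7992

Split A = D + L + U, D = diag(-1, 6.7, -6.2).
Gauss-Seidel: T = -(D+L)⁻¹U, row 0 first, T[0,1] = -(0.9)/(-1) = +0.9000; later rows by forward substitution.
  T[0,:] = [+0.0000, +0.9000, +0.3000]
  T[1,:] = [+0.0000, +0.4164, +0.4373]
  T[2,:] = [+0.0000, +0.4405, +0.2961]
|λ(T)| sorted: 0.7992, 0.0867, 0.0000.
ρ = 0.7992; 0.7992 < 1: convergent.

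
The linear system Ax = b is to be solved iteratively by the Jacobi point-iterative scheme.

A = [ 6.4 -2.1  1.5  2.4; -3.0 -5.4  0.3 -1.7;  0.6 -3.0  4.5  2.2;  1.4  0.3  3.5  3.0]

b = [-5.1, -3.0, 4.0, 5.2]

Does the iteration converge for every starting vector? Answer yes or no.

yes

Split A = D + L + U, D = diag(6.4, -5.4, 4.5, 3).
Jacobi: T = -D⁻¹(L+U), T[3,0] = -(1.4)/(3) = -0.4667; T[3,3] = 0.
  T[0,:] = [+0.0000  +0.3281  -0.2344  -0.3750]
  T[1,:] = [-0.5556  +0.0000  +0.0556  -0.3148]
  T[2,:] = [-0.1333  +0.6667  +0.0000  -0.4889]
  T[3,:] = [-0.4667  -0.1000  -1.1667  +0.0000]
|eigenvalues of T|: 0.9062, 0.6584, 0.6584, 0.2401.
ρ = 0.9062; 0.9062 < 1 ⇒ converges.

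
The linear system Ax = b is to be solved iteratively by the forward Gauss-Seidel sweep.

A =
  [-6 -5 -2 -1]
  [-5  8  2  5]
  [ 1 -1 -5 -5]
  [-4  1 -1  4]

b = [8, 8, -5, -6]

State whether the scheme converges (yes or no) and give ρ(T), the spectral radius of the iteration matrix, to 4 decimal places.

no, ρ = 1.3172

A = D + L + U where D = diag(-6, 8, -5, 4).
T_GS = -(D+L)⁻¹U: row 0 first, T[0,2] = -(-2)/(-6) = -0.3333; later rows by forward substitution.
  T[0,:] = [+0.0000  -0.8333  -0.3333  -0.1667]
  T[1,:] = [+0.0000  -0.5208  -0.4583  -0.7292]
  T[2,:] = [+0.0000  -0.0625  +0.0250  -0.8875]
  T[3,:] = [+0.0000  -0.7188  -0.2125  -0.2063]
eigenvalue magnitudes: 1.3172, 0.3977, 0.3977, 0.0000.
spectral radius ρ = 1.3172; 1.3172 > 1 ⇒ diverges.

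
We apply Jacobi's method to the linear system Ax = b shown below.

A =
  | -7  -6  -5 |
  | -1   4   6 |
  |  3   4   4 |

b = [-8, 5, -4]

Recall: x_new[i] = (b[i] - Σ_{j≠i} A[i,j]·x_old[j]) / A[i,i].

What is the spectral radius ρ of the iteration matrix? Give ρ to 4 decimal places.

1.5283

Split A = D + L + U, D = diag(-7, 4, 4).
Jacobi: T = -D⁻¹(L+U), T[2,0] = -(3)/(4) = -0.7500; T[2,2] = 0.
  T[0,:] = [+0.0000 -0.8571 -0.7143]
  T[1,:] = [+0.2500 +0.0000 -1.5000]
  T[2,:] = [-0.7500 -1.0000 +0.0000]
|eigenvalues of T|: 1.5283, 1.0283, 0.5000.
ρ(T) = max|λ| = 1.5283; 1.5283 > 1 ⇒ diverges.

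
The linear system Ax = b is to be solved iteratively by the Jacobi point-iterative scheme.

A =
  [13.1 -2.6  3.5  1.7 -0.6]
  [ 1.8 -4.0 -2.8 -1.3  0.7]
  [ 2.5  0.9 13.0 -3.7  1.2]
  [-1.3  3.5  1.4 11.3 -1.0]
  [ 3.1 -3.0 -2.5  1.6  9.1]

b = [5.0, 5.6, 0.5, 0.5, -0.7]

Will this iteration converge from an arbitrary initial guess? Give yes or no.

yes

Let D = diag(13.1, -4, 13, 11.3, 9.1); L, U the strict triangles.
Jacobi: T = -D⁻¹(L+U), T[4,0] = -(3.1)/(9.1) = -0.3407; T[4,4] = 0.
  T[0,:] = [+0.0000 +0.1985 -0.2672 -0.1298 +0.0458]
  T[1,:] = [+0.4500 +0.0000 -0.7000 -0.3250 +0.1750]
  T[2,:] = [-0.1923 -0.0692 +0.0000 +0.2846 -0.0923]
  T[3,:] = [+0.1150 -0.3097 -0.1239 +0.0000 +0.0885]
  T[4,:] = [-0.3407 +0.3297 +0.2747 -0.1758 +0.0000]
|eigenvalues of T|: 0.6475, 0.3555, 0.3555, 0.0533, 0.0533.
ρ = 0.6475; 0.6475 < 1, so it converges for any x₀.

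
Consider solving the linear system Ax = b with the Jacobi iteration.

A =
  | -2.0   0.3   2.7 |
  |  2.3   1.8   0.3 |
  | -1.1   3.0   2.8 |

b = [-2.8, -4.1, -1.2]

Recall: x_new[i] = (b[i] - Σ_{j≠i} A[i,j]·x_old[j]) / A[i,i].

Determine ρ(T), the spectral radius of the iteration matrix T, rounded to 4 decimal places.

1.3652

Write A = D+L+U with D = diag(-2, 1.8, 2.8).
Jacobi: T = -D⁻¹(L+U), T[1,0] = -(2.3)/(1.8) = -1.2778; T[1,1] = 0.
  T[0,:] = [+0.0000, +0.1500, +1.3500]
  T[1,:] = [-1.2778, +0.0000, -0.1667]
  T[2,:] = [+0.3929, -1.0714, +0.0000]
|eigenvalues of T|: 1.3652, 1.1604, 1.1604.
ρ = 1.3652; 1.3652 > 1, so it fails to converge.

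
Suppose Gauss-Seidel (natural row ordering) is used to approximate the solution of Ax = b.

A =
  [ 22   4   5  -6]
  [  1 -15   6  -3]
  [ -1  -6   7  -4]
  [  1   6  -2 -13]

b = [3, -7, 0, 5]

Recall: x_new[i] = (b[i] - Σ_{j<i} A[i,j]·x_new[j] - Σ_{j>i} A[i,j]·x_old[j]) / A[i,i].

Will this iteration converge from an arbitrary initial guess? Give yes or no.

yes

Let D = diag(22, -15, 7, -13); L, U the strict triangles.
T_GS = -(D+L)⁻¹U: row 0 first, T[0,1] = -(4)/(22) = -0.1818; later rows by forward substitution.
  T[0,:] = [+0.0000, -0.1818, -0.2273, +0.2727]
  T[1,:] = [+0.0000, -0.0121, +0.3848, -0.1818]
  T[2,:] = [+0.0000, -0.0364, +0.2974, +0.4545]
  T[3,:] = [+0.0000, -0.0140, +0.1144, -0.1329]
eigenvalue magnitudes: 0.3571, 0.2417, 0.0370, 0.0000.
ρ(T) = max|λ| = 0.3571; 0.3571 < 1 ⇒ converges.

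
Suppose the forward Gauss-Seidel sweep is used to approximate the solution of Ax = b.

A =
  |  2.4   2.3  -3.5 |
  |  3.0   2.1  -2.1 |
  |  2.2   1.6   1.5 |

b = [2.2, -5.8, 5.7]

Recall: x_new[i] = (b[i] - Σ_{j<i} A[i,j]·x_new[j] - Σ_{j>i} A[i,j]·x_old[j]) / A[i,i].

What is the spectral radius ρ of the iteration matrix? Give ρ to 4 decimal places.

1.3940

Let D = diag(2.4, 2.1, 1.5); L, U the strict triangles.
Gauss-Seidel: T = -(D+L)⁻¹U, row 0 first, T[0,1] = -(2.3)/(2.4) = -0.9583; later rows by forward substitution.
  T[0,:] = [+0.0000, -0.9583, +1.4583]
  T[1,:] = [+0.0000, +1.3690, -1.0833]
  T[2,:] = [+0.0000, -0.0548, -0.9833]
eigenvalue magnitudes: 1.3940, 1.0083, 0.0000.
ρ = 1.3940; 1.3940 > 1, so it fails to converge.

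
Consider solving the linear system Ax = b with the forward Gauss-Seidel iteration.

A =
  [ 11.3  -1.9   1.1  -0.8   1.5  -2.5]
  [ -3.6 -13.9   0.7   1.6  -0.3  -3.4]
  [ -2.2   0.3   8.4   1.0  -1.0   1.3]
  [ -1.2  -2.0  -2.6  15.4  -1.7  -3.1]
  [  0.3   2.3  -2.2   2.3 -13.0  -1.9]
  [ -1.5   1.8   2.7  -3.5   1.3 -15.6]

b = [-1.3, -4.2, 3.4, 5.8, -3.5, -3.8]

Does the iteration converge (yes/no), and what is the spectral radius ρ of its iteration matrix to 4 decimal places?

yes, ρ = 0.2031

Diagonal D = diag(11.3, -13.9, 8.4, 15.4, -13, -15.6); L, U strict lower/upper.
GS T = -(D+L)⁻¹U: row 0 first, T[0,3] = -(-0.8)/(11.3) = +0.0708; later rows by forward substitution.
  T[0,:] = [+0.0000 +0.1681 -0.0973 +0.0708 -0.1327 +0.2212]
  T[1,:] = [+0.0000 -0.0435 +0.0756 +0.0968 +0.0128 -0.3019]
  T[2,:] = [+0.0000 +0.0456 -0.0282 -0.1040 +0.0838 -0.0860]
  T[3,:] = [+0.0000 +0.0151 -0.0025 +0.0005 +0.1159 +0.1648]
  T[4,:] = [+0.0000 -0.0089 +0.0154 +0.0364 +0.0055 -0.1507]
  T[5,:] = [+0.0000 -0.0174 +0.0151 -0.0107 +0.0032 -0.1205]
|roots of det(T-λI)|: 0.2031, 0.0779, 0.0768, 0.0768, 0.0168, 0.0000.
ρ(T) = max|λ| = 0.2031; 0.2031 < 1 ⇒ converges.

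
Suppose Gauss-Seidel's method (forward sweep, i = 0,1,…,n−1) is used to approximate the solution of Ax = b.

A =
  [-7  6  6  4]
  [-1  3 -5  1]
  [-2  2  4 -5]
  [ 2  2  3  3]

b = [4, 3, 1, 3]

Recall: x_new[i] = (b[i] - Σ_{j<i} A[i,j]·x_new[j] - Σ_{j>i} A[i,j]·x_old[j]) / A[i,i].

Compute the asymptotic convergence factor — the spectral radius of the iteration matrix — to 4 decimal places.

Let D = diag(-7, 3, 4, 3); L, U the strict triangles.
Gauss-Seidel: T = -(D+L)⁻¹U, row 0 first, T[0,1] = -(6)/(-7) = +0.8571; later rows by forward substitution.
  T[0,:] = [+0.0000 +0.8571 +0.8571 +0.5714]
  T[1,:] = [+0.0000 +0.2857 +1.9524 -0.1429]
  T[2,:] = [+0.0000 +0.2857 -0.5476 +1.6071]
  T[3,:] = [+0.0000 -1.0476 -1.3254 -1.8929]
moduli |λ_i(T)| = 1.5101, 0.8879, 0.8879, 0.0000.
ρ = 1.5101; 1.5101 > 1 ⇒ diverges.

1.5101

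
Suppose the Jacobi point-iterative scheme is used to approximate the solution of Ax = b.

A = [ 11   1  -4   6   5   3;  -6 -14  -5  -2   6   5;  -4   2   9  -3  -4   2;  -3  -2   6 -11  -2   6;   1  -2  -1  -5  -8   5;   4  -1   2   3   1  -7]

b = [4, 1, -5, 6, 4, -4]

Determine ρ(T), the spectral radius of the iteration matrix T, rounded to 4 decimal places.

1.2074

Split A = D + L + U, D = diag(11, -14, 9, -11, -8, -7).
Jacobi: T = -D⁻¹(L+U), T[4,5] = -(5)/(-8) = +0.6250; T[4,4] = 0.
  T[0,:] = [+0.0000, -0.0909, +0.3636, -0.5455, -0.4545, -0.2727]
  T[1,:] = [-0.4286, +0.0000, -0.3571, -0.1429, +0.4286, +0.3571]
  T[2,:] = [+0.4444, -0.2222, +0.0000, +0.3333, +0.4444, -0.2222]
  T[3,:] = [-0.2727, -0.1818, +0.5455, +0.0000, -0.1818, +0.5455]
  T[4,:] = [+0.1250, -0.2500, -0.1250, -0.6250, +0.0000, +0.6250]
  T[5,:] = [+0.5714, -0.1429, +0.2857, +0.4286, +0.1429, +0.0000]
|λ(T)| sorted: 1.2074, 0.7106, 0.7106, 0.3345, 0.3345, 0.2229.
spectral radius ρ = 1.2074; 1.2074 > 1, so it fails to converge.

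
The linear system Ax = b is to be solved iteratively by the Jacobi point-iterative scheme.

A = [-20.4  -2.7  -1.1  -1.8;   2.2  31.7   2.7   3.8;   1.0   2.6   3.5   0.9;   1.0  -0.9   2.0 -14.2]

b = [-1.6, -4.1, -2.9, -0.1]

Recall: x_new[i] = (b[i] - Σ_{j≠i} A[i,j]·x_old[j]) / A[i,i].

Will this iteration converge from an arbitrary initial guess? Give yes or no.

Write A = D+L+U with D = diag(-20.4, 31.7, 3.5, -14.2).
Jacobi: T = -D⁻¹(L+U), T[3,2] = -(2)/(-14.2) = +0.1408; T[3,3] = 0.
  T[0,:] = [+0.0000, -0.1324, -0.0539, -0.0882]
  T[1,:] = [-0.0694, +0.0000, -0.0852, -0.1199]
  T[2,:] = [-0.2857, -0.7429, +0.0000, -0.2571]
  T[3,:] = [+0.0704, -0.0634, +0.1408, +0.0000]
|λ(T)| sorted: 0.2781, 0.2235, 0.2235, 0.0731.
ρ(T) = max|λ| = 0.2781; 0.2781 < 1 ⇒ converges.

yes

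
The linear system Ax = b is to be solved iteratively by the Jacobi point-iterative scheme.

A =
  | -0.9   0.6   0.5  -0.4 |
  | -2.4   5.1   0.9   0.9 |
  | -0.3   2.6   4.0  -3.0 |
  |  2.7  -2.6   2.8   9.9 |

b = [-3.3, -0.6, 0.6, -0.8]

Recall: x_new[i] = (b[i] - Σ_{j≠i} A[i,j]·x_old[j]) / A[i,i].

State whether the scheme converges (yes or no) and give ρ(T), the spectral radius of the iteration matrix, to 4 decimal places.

yes, ρ = 0.9137

A = D + L + U where D = diag(-0.9, 5.1, 4, 9.9).
Jacobi T = -D⁻¹(L+U): T[1,0] = -(-2.4)/(5.1) = +0.4706; T[1,1] = 0.
  T[0,:] = [+0.0000 +0.6667 +0.5556 -0.4444]
  T[1,:] = [+0.4706 +0.0000 -0.1765 -0.1765]
  T[2,:] = [+0.0750 -0.6500 +0.0000 +0.7500]
  T[3,:] = [-0.2727 +0.2626 -0.2828 +0.0000]
|λ(T)| sorted: 0.9137, 0.5772, 0.5772, 0.2574.
ρ(T) = max|λ| = 0.9137; 0.9137 < 1: convergent.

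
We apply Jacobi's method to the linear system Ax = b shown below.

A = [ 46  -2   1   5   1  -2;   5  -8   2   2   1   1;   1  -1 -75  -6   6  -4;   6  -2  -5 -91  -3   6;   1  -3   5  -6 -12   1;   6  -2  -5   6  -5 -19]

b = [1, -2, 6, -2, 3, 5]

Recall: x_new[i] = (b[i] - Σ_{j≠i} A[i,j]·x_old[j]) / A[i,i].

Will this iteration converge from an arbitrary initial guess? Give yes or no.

Split A = D + L + U, D = diag(46, -8, -75, -91, -12, -19).
Jacobi T = -D⁻¹(L+U): T[0,2] = -(1)/(46) = -0.0217; T[0,0] = 0.
  T[0,:] = [+0.0000, +0.0435, -0.0217, -0.1087, -0.0217, +0.0435]
  T[1,:] = [+0.6250, +0.0000, +0.2500, +0.2500, +0.1250, +0.1250]
  T[2,:] = [+0.0133, -0.0133, +0.0000, -0.0800, +0.0800, -0.0533]
  T[3,:] = [+0.0659, -0.0220, -0.0549, +0.0000, -0.0330, +0.0659]
  T[4,:] = [+0.0833, -0.2500, +0.4167, -0.5000, +0.0000, +0.0833]
  T[5,:] = [+0.3158, -0.1053, -0.2632, +0.3158, -0.2632, +0.0000]
moduli |λ_i(T)| = 0.3794, 0.2784, 0.2784, 0.1819, 0.1819, 0.1292.
ρ(T) = max|λ| = 0.3794; 0.3794 < 1: convergent.

yes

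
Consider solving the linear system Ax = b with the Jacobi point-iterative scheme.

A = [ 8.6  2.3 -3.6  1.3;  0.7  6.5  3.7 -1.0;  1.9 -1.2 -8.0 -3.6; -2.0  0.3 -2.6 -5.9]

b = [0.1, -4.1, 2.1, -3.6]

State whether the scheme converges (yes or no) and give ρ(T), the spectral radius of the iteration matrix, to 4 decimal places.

A = D + L + U where D = diag(8.6, 6.5, -8, -5.9).
Jacobi T = -D⁻¹(L+U): T[1,2] = -(3.7)/(6.5) = -0.5692; T[1,1] = 0.
  T[0,:] = [+0.0000  -0.2674  +0.4186  -0.1512]
  T[1,:] = [-0.1077  +0.0000  -0.5692  +0.1538]
  T[2,:] = [+0.2375  -0.1500  +0.0000  -0.4500]
  T[3,:] = [-0.3390  +0.0508  -0.4407  +0.0000]
|roots of det(T-λI)|: 0.8346, 0.4891, 0.2378, 0.2378.
spectral radius ρ = 0.8346; 0.8346 < 1, so it converges for any x₀.

yes, ρ = 0.8346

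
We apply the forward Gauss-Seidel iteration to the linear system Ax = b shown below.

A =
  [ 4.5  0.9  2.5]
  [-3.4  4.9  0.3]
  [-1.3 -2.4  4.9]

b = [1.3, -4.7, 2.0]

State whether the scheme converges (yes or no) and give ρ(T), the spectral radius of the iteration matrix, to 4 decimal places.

Split A = D + L + U, D = diag(4.5, 4.9, 4.9).
GS T = -(D+L)⁻¹U: row 0 first, T[0,2] = -(2.5)/(4.5) = -0.5556; later rows by forward substitution.
  T[0,:] = [+0.0000  -0.2000  -0.5556]
  T[1,:] = [+0.0000  -0.1388  -0.4467]
  T[2,:] = [+0.0000  -0.1210  -0.3662]
|λ(T)| sorted: 0.5113, 0.0064, 0.0000.
ρ = 0.5113; 0.5113 < 1: convergent.

yes, ρ = 0.5113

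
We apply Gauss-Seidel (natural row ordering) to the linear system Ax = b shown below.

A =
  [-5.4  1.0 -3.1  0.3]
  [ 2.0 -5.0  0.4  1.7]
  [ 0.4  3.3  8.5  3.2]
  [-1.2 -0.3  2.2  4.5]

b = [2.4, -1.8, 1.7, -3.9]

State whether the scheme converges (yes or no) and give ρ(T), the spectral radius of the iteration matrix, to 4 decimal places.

yes, ρ = 0.5921

Let D = diag(-5.4, -5, 8.5, 4.5); L, U the strict triangles.
GS T = -(D+L)⁻¹U: row 0 first, T[0,2] = -(-3.1)/(-5.4) = -0.5741; later rows by forward substitution.
  T[0,:] = [+0.0000, +0.1852, -0.5741, +0.0556]
  T[1,:] = [+0.0000, +0.0741, -0.1496, +0.3622]
  T[2,:] = [+0.0000, -0.0375, +0.0851, -0.5197]
  T[3,:] = [+0.0000, +0.0726, -0.2047, +0.2930]
eigenvalue magnitudes: 0.5921, 0.1560, 0.0161, 0.0000.
ρ(T) = max|λ| = 0.5921; 0.5921 < 1 ⇒ converges.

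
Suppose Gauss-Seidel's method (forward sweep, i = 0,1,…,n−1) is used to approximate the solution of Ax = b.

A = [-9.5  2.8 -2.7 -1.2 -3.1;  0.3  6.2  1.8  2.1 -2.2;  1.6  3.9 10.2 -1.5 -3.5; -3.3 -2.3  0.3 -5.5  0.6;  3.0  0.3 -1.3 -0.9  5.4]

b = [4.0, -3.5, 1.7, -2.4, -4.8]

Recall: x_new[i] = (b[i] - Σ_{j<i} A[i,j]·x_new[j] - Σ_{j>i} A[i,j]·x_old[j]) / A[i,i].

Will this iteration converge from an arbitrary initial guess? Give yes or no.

Let D = diag(-9.5, 6.2, 10.2, -5.5, 5.4); L, U the strict triangles.
GS T = -(D+L)⁻¹U: row 0 first, T[0,1] = -(2.8)/(-9.5) = +0.2947; later rows by forward substitution.
  T[0,:] = [+0.0000, +0.2947, -0.2842, -0.1263, -0.3263]
  T[1,:] = [+0.0000, -0.0143, -0.2766, -0.3326, +0.3706]
  T[2,:] = [+0.0000, -0.0408, +0.1503, +0.2940, +0.2526]
  T[3,:] = [+0.0000, -0.1731, +0.2944, +0.2309, +0.1637]
  T[4,:] = [+0.0000, -0.2016, +0.2585, +0.1979, +0.2488]
moduli |λ_i(T)| = 0.7363, 0.1667, 0.1667, 0.0373, 0.0000.
spectral radius ρ = 0.7363; 0.7363 < 1 ⇒ converges.

yes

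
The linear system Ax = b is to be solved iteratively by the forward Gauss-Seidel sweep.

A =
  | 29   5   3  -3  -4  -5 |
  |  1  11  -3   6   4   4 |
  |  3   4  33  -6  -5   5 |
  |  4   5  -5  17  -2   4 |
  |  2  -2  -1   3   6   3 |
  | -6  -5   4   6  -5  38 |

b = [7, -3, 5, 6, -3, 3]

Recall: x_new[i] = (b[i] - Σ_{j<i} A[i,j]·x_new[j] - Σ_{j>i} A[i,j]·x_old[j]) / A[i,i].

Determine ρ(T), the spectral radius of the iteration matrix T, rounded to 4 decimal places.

0.3307

Write A = D+L+U with D = diag(29, 11, 33, 17, 6, 38).
Gauss-Seidel: T = -(D+L)⁻¹U, row 0 first, T[0,5] = -(-5)/(29) = +0.1724; later rows by forward substitution.
  T[0,:] = [+0.0000  -0.1724  -0.1034  +0.1034  +0.1379  +0.1724]
  T[1,:] = [+0.0000  +0.0157  +0.2821  -0.5549  -0.3762  -0.3793]
  T[2,:] = [+0.0000  +0.0138  -0.0248  +0.2397  +0.1846  -0.1212]
  T[3,:] = [+0.0000  +0.0400  -0.0659  +0.2093  +0.2501  -0.2000]
  T[4,:] = [+0.0000  +0.0450  +0.1574  -0.2842  -0.2657  -0.6041]
  T[5,:] = [+0.0000  -0.0270  +0.0545  -0.1523  -0.1216  -0.0578]
eigenvalue magnitudes: 0.3307, 0.2047, 0.1089, 0.1089, 0.0989, 0.0000.
ρ = 0.3307; 0.3307 < 1: convergent.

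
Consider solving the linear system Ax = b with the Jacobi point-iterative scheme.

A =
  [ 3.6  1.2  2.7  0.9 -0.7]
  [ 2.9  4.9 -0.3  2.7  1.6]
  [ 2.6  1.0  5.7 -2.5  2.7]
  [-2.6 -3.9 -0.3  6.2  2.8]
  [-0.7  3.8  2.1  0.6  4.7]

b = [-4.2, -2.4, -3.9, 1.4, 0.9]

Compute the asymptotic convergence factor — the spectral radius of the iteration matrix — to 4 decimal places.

Write A = D+L+U with D = diag(3.6, 4.9, 5.7, 6.2, 4.7).
Jacobi: T = -D⁻¹(L+U), T[4,1] = -(3.8)/(4.7) = -0.8085; T[4,4] = 0.
  T[0,:] = [+0.0000 -0.3333 -0.7500 -0.2500 +0.1944]
  T[1,:] = [-0.5918 +0.0000 +0.0612 -0.5510 -0.3265]
  T[2,:] = [-0.4561 -0.1754 +0.0000 +0.4386 -0.4737]
  T[3,:] = [+0.4194 +0.6290 +0.0484 +0.0000 -0.4516]
  T[4,:] = [+0.1489 -0.8085 -0.4468 -0.1277 +0.0000]
eigenvalue magnitudes: 1.1438, 0.9144, 0.7249, 0.7249, 0.4323.
spectral radius ρ = 1.1438; 1.1438 > 1, so it fails to converge.

1.1438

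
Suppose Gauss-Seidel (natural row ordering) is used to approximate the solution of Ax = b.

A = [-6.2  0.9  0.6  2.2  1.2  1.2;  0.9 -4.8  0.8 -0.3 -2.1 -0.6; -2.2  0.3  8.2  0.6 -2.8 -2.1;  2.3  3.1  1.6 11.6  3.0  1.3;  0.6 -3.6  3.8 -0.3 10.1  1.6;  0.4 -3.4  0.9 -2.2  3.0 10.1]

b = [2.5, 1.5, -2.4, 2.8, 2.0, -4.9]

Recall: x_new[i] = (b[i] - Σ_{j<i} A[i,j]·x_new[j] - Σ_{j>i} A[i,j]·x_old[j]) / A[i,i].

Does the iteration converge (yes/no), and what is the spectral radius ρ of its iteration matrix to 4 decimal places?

yes, ρ = 0.5215

Split A = D + L + U, D = diag(-6.2, -4.8, 8.2, 11.6, 10.1, 10.1).
T_GS = -(D+L)⁻¹U: row 0 first, T[0,2] = -(0.6)/(-6.2) = +0.0968; later rows by forward substitution.
  T[0,:] = [+0.0000, +0.1452, +0.0968, +0.3548, +0.1935, +0.1935]
  T[1,:] = [+0.0000, +0.0272, +0.1848, +0.0040, -0.4012, -0.0887]
  T[2,:] = [+0.0000, +0.0379, +0.0192, +0.0219, +0.4081, +0.3113]
  T[3,:] = [+0.0000, -0.0413, -0.0712, -0.0745, -0.2461, -0.1697]
  T[4,:] = [+0.0000, -0.0144, +0.0508, -0.0301, -0.3153, -0.3237]
  T[5,:] = [+0.0000, -0.0047, +0.0261, -0.0219, -0.1390, -0.0061]
moduli |λ_i(T)| = 0.5215, 0.1351, 0.0778, 0.0511, 0.0102, 0.0000.
spectral radius ρ = 0.5215; 0.5215 < 1: convergent.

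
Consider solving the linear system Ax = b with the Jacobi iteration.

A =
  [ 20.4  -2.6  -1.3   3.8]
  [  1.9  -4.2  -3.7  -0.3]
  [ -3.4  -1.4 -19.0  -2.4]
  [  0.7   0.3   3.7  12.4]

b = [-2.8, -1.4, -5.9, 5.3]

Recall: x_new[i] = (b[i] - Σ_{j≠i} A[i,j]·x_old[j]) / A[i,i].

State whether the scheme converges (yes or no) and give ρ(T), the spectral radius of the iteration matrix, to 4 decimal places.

yes, ρ = 0.3776

Diagonal D = diag(20.4, -4.2, -19, 12.4); L, U strict lower/upper.
Jacobi: T = -D⁻¹(L+U), T[0,2] = -(-1.3)/(20.4) = +0.0637; T[0,0] = 0.
  T[0,:] = [+0.0000, +0.1275, +0.0637, -0.1863]
  T[1,:] = [+0.4524, +0.0000, -0.8810, -0.0714]
  T[2,:] = [-0.1789, -0.0737, +0.0000, -0.1263]
  T[3,:] = [-0.0565, -0.0242, -0.2984, +0.0000]
eigenvalue magnitudes: 0.3776, 0.2801, 0.2801, 0.1754.
spectral radius ρ = 0.3776; 0.3776 < 1, so it converges for any x₀.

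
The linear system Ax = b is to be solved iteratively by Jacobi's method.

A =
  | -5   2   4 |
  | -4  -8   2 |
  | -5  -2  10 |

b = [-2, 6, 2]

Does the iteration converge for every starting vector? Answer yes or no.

yes

Let D = diag(-5, -8, 10); L, U the strict triangles.
Jacobi: T = -D⁻¹(L+U), T[1,0] = -(-4)/(-8) = -0.5000; T[1,1] = 0.
  T[0,:] = [+0.0000, +0.4000, +0.8000]
  T[1,:] = [-0.5000, +0.0000, +0.2500]
  T[2,:] = [+0.5000, +0.2000, +0.0000]
|eigenvalues of T|: 0.5517, 0.4232, 0.1285.
ρ(T) = max|λ| = 0.5517; 0.5517 < 1, so it converges for any x₀.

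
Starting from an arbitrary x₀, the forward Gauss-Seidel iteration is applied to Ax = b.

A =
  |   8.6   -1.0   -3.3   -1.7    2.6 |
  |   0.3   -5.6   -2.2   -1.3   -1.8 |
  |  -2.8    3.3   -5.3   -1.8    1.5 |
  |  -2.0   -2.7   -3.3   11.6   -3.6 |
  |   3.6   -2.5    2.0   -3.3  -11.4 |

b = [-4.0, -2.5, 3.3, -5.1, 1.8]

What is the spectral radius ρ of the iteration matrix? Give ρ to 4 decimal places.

Diagonal D = diag(8.6, -5.6, -5.3, 11.6, -11.4); L, U strict lower/upper.
GS T = -(D+L)⁻¹U: row 0 first, T[0,3] = -(-1.7)/(8.6) = +0.1977; later rows by forward substitution.
  T[0,:] = [+0.0000, +0.1163, +0.3837, +0.1977, -0.3023]
  T[1,:] = [+0.0000, +0.0062, -0.3723, -0.2216, -0.3376]
  T[2,:] = [+0.0000, -0.0576, -0.4345, -0.5820, +0.2325]
  T[3,:] = [+0.0000, +0.0051, -0.1441, -0.1831, +0.2458]
  T[4,:] = [+0.0000, +0.0238, +0.1683, +0.0619, -0.0518]
moduli |λ_i(T)| = 0.7488, 0.1475, 0.1475, 0.0934, 0.0000.
ρ(T) = max|λ| = 0.7488; 0.7488 < 1 ⇒ converges.

0.7488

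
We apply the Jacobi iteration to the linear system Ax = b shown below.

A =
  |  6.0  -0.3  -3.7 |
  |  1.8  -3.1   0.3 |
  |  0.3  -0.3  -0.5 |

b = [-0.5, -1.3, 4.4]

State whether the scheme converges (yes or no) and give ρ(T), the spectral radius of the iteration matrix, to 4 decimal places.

yes, ρ = 0.7822

Split A = D + L + U, D = diag(6, -3.1, -0.5).
Jacobi: T = -D⁻¹(L+U), T[1,2] = -(0.3)/(-3.1) = +0.0968; T[1,1] = 0.
  T[0,:] = [+0.0000  +0.0500  +0.6167]
  T[1,:] = [+0.5806  +0.0000  +0.0968]
  T[2,:] = [+0.6000  -0.6000  +0.0000]
moduli |λ_i(T)| = 0.7822, 0.5205, 0.5205.
ρ = 0.7822; 0.7822 < 1 ⇒ converges.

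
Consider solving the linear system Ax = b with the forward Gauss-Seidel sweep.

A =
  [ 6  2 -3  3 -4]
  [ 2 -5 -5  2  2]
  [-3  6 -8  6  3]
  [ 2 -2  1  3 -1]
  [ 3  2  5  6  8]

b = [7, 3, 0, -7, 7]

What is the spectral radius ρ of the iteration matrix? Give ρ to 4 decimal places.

Split A = D + L + U, D = diag(6, -5, -8, 3, 8).
GS T = -(D+L)⁻¹U: row 0 first, T[0,3] = -(3)/(6) = -0.5000; later rows by forward substitution.
  T[0,:] = [+0.0000 -0.3333 +0.5000 -0.5000 +0.6667]
  T[1,:] = [+0.0000 -0.1333 -0.8000 +0.2000 +0.6667]
  T[2,:] = [+0.0000 +0.0250 -0.7875 +1.0875 +0.6250]
  T[3,:] = [+0.0000 +0.1250 -0.6042 +0.1042 +0.1250]
  T[4,:] = [+0.0000 +0.0490 +0.9578 -0.6203 -0.9010]
eigenvalue magnitudes: 1.3483, 0.5691, 0.5691, 0.0716, 0.0000.
ρ = 1.3483; 1.3483 > 1: divergent.

1.3483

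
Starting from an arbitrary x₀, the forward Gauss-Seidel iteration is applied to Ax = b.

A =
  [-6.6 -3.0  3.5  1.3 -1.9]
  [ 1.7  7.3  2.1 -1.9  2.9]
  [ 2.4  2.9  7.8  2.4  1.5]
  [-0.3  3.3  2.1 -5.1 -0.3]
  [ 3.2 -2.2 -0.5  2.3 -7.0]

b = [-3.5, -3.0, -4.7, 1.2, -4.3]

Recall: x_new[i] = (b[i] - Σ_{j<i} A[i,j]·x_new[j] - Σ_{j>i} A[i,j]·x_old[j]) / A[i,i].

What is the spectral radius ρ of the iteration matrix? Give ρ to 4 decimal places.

0.5174

Let D = diag(-6.6, 7.3, 7.8, -5.1, -7); L, U the strict triangles.
Gauss-Seidel: T = -(D+L)⁻¹U, row 0 first, T[0,3] = -(1.3)/(-6.6) = +0.1970; later rows by forward substitution.
  T[0,:] = [+0.0000 -0.4545 +0.5303 +0.1970 -0.2879]
  T[1,:] = [+0.0000 +0.1059 -0.4112 +0.2144 -0.3302]
  T[2,:] = [+0.0000 +0.1005 -0.0103 -0.4480 +0.0190]
  T[3,:] = [+0.0000 +0.1366 -0.3015 -0.0573 -0.2477]
  T[4,:] = [+0.0000 -0.2034 +0.2733 +0.0358 -0.1106]
|eigenvalues of T|: 0.5174, 0.3087, 0.3087, 0.0219, 0.0000.
ρ(T) = max|λ| = 0.5174; 0.5174 < 1 ⇒ converges.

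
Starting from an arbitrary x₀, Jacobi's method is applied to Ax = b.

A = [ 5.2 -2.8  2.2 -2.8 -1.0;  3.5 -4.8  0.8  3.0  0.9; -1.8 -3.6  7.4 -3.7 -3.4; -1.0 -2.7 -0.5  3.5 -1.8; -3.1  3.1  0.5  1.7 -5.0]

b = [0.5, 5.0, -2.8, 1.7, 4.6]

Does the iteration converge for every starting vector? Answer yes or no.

no

A = D + L + U where D = diag(5.2, -4.8, 7.4, 3.5, -5).
T_J = -D⁻¹(L+U): T[0,3] = -(-2.8)/(5.2) = +0.5385; T[0,0] = 0.
  T[0,:] = [+0.0000  +0.5385  -0.4231  +0.5385  +0.1923]
  T[1,:] = [+0.7292  +0.0000  +0.1667  +0.6250  +0.1875]
  T[2,:] = [+0.2432  +0.4865  +0.0000  +0.5000  +0.4595]
  T[3,:] = [+0.2857  +0.7714  +0.1429  +0.0000  +0.5143]
  T[4,:] = [-0.6200  +0.6200  +0.1000  +0.3400  +0.0000]
|roots of det(T-λI)|: 1.3290, 0.6580, 0.5391, 0.5391, 0.2764.
ρ = 1.3290; 1.3290 > 1 ⇒ diverges.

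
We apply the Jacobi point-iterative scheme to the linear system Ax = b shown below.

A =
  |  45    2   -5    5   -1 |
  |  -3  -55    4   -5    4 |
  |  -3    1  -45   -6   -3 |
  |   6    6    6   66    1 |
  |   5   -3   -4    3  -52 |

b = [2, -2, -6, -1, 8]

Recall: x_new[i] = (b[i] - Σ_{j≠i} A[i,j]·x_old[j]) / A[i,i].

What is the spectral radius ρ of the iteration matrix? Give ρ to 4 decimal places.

Diagonal D = diag(45, -55, -45, 66, -52); L, U strict lower/upper.
Jacobi: T = -D⁻¹(L+U), T[0,4] = -(-1)/(45) = +0.0222; T[0,0] = 0.
  T[0,:] = [+0.0000 -0.0444 +0.1111 -0.1111 +0.0222]
  T[1,:] = [-0.0545 +0.0000 +0.0727 -0.0909 +0.0727]
  T[2,:] = [-0.0667 +0.0222 +0.0000 -0.1333 -0.0667]
  T[3,:] = [-0.0909 -0.0909 -0.0909 +0.0000 -0.0152]
  T[4,:] = [+0.0962 -0.0577 -0.0769 +0.0577 +0.0000]
|roots of det(T-λI)|: 0.1678, 0.1388, 0.1388, 0.0806, 0.0806.
ρ = 0.1678; 0.1678 < 1 ⇒ converges.

0.1678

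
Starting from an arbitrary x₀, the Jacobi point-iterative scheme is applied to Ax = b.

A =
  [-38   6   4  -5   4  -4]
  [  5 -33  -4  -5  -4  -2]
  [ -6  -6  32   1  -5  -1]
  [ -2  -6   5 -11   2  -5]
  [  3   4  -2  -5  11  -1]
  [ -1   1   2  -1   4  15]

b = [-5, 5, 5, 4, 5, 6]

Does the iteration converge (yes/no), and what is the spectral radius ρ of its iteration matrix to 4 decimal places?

yes, ρ = 0.6059

Diagonal D = diag(-38, -33, 32, -11, 11, 15); L, U strict lower/upper.
T_J = -D⁻¹(L+U): T[0,1] = -(6)/(-38) = +0.1579; T[0,0] = 0.
  T[0,:] = [+0.0000 +0.1579 +0.1053 -0.1316 +0.1053 -0.1053]
  T[1,:] = [+0.1515 +0.0000 -0.1212 -0.1515 -0.1212 -0.0606]
  T[2,:] = [+0.1875 +0.1875 +0.0000 -0.0312 +0.1562 +0.0312]
  T[3,:] = [-0.1818 -0.5455 +0.4545 +0.0000 +0.1818 -0.4545]
  T[4,:] = [-0.2727 -0.3636 +0.1818 +0.4545 +0.0000 +0.0909]
  T[5,:] = [+0.0667 -0.0667 -0.1333 +0.0667 -0.2667 +0.0000]
|eigenvalues of T|: 0.6059, 0.3926, 0.3926, 0.1567, 0.0885, 0.0237.
ρ = 0.6059; 0.6059 < 1: convergent.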